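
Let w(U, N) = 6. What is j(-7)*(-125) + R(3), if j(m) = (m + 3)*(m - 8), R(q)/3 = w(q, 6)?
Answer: -7482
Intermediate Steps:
R(q) = 18 (R(q) = 3*6 = 18)
j(m) = (-8 + m)*(3 + m) (j(m) = (3 + m)*(-8 + m) = (-8 + m)*(3 + m))
j(-7)*(-125) + R(3) = (-24 + (-7)² - 5*(-7))*(-125) + 18 = (-24 + 49 + 35)*(-125) + 18 = 60*(-125) + 18 = -7500 + 18 = -7482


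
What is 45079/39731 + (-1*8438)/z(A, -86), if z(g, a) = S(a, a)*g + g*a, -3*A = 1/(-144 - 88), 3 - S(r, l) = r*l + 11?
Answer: 116835882799/148792595 ≈ 785.23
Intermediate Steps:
S(r, l) = -8 - l*r (S(r, l) = 3 - (r*l + 11) = 3 - (l*r + 11) = 3 - (11 + l*r) = 3 + (-11 - l*r) = -8 - l*r)
A = 1/696 (A = -1/(3*(-144 - 88)) = -⅓/(-232) = -⅓*(-1/232) = 1/696 ≈ 0.0014368)
z(g, a) = a*g + g*(-8 - a²) (z(g, a) = (-8 - a*a)*g + g*a = (-8 - a²)*g + a*g = g*(-8 - a²) + a*g = a*g + g*(-8 - a²))
45079/39731 + (-1*8438)/z(A, -86) = 45079/39731 + (-1*8438)/(((-8 - 86 - 1*(-86)²)/696)) = 45079*(1/39731) - 8438*696/(-8 - 86 - 1*7396) = 45079/39731 - 8438*696/(-8 - 86 - 7396) = 45079/39731 - 8438/((1/696)*(-7490)) = 45079/39731 - 8438/(-3745/348) = 45079/39731 - 8438*(-348/3745) = 45079/39731 + 2936424/3745 = 116835882799/148792595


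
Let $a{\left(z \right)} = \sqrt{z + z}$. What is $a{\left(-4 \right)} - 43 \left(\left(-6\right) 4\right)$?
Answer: $1032 + 2 i \sqrt{2} \approx 1032.0 + 2.8284 i$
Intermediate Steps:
$a{\left(z \right)} = \sqrt{2} \sqrt{z}$ ($a{\left(z \right)} = \sqrt{2 z} = \sqrt{2} \sqrt{z}$)
$a{\left(-4 \right)} - 43 \left(\left(-6\right) 4\right) = \sqrt{2} \sqrt{-4} - 43 \left(\left(-6\right) 4\right) = \sqrt{2} \cdot 2 i - -1032 = 2 i \sqrt{2} + 1032 = 1032 + 2 i \sqrt{2}$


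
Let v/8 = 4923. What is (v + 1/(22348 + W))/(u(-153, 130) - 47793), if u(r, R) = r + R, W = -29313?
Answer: -274309559/333038440 ≈ -0.82366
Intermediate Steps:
v = 39384 (v = 8*4923 = 39384)
u(r, R) = R + r
(v + 1/(22348 + W))/(u(-153, 130) - 47793) = (39384 + 1/(22348 - 29313))/((130 - 153) - 47793) = (39384 + 1/(-6965))/(-23 - 47793) = (39384 - 1/6965)/(-47816) = (274309559/6965)*(-1/47816) = -274309559/333038440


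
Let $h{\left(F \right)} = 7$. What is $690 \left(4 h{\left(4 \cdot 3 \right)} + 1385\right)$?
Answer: $974970$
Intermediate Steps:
$690 \left(4 h{\left(4 \cdot 3 \right)} + 1385\right) = 690 \left(4 \cdot 7 + 1385\right) = 690 \left(28 + 1385\right) = 690 \cdot 1413 = 974970$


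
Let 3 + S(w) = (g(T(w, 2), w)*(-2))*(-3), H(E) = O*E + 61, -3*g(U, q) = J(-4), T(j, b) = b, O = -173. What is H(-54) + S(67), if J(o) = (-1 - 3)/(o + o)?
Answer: 9399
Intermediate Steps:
J(o) = -2/o (J(o) = -4*1/(2*o) = -2/o)
g(U, q) = -⅙ (g(U, q) = -(-2)/(3*(-4)) = -(-2)*(-1)/(3*4) = -⅓*½ = -⅙)
H(E) = 61 - 173*E (H(E) = -173*E + 61 = 61 - 173*E)
S(w) = -4 (S(w) = -3 - ⅙*(-2)*(-3) = -3 + (⅓)*(-3) = -3 - 1 = -4)
H(-54) + S(67) = (61 - 173*(-54)) - 4 = (61 + 9342) - 4 = 9403 - 4 = 9399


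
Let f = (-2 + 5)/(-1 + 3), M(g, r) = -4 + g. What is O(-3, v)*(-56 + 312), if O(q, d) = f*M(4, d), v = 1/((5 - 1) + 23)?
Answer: 0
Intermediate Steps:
f = 3/2 ≈ 1.5000
v = 1/27 (v = 1/(4 + 23) = 1/27 ≈ 0.037037)
O(q, d) = 0 (O(q, d) = 3*(-4 + 4)/2 = (3/2)*0 = 0)
O(-3, v)*(-56 + 312) = 0*(-56 + 312) = 0*256 = 0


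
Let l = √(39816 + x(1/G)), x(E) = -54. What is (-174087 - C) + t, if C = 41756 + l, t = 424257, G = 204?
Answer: 208414 - 141*√2 ≈ 2.0821e+5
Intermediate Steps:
l = 141*√2 (l = √(39816 - 54) = √39762 = 141*√2 ≈ 199.40)
C = 41756 + 141*√2 ≈ 41955.
(-174087 - C) + t = (-174087 - (41756 + 141*√2)) + 424257 = (-174087 + (-41756 - 141*√2)) + 424257 = (-215843 - 141*√2) + 424257 = 208414 - 141*√2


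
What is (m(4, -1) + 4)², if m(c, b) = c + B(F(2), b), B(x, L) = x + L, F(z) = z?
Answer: 81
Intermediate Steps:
B(x, L) = L + x
m(c, b) = 2 + b + c (m(c, b) = c + (b + 2) = c + (2 + b) = 2 + b + c)
(m(4, -1) + 4)² = ((2 - 1 + 4) + 4)² = (5 + 4)² = 9² = 81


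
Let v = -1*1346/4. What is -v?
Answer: 673/2 ≈ 336.50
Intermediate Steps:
v = -673/2 (v = -1346*¼ = -673/2 ≈ -336.50)
-v = -1*(-673/2) = 673/2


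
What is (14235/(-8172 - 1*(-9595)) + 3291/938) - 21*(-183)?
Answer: 5147572005/1334774 ≈ 3856.5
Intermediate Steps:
(14235/(-8172 - 1*(-9595)) + 3291/938) - 21*(-183) = (14235/(-8172 + 9595) + 3291*(1/938)) + 3843 = (14235/1423 + 3291/938) + 3843 = 18035523/1334774 + 3843 = 5147572005/1334774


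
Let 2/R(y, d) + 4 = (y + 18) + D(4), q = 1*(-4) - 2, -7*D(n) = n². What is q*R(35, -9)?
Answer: -28/109 ≈ -0.25688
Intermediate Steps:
D(n) = -n²/7
q = -6 (q = -4 - 2 = -6)
R(y, d) = 2/(82/7 + y) (R(y, d) = 2/(-4 + ((y + 18) - ⅐*4²)) = 2/(-4 + ((18 + y) - ⅐*16)) = 2/(-4 + ((18 + y) - 16/7)) = 2/(-4 + (110/7 + y)) = 2/(82/7 + y))
q*R(35, -9) = -84/(82 + 7*35) = -84/(82 + 245) = -84/327 = -6*14/327 = -28/109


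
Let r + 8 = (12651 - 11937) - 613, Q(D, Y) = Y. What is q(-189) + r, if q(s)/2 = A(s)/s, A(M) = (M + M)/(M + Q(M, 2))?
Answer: 17387/187 ≈ 92.979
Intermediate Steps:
r = 93 (r = -8 + ((12651 - 11937) - 613) = -8 + (714 - 613) = -8 + 101 = 93)
A(M) = 2*M/(2 + M) (A(M) = (M + M)/(M + 2) = (2*M)/(2 + M) = 2*M/(2 + M))
q(s) = 4/(2 + s) (q(s) = 2*((2*s/(2 + s))/s) = 2*(2/(2 + s)) = 4/(2 + s))
q(-189) + r = 4/(2 - 189) + 93 = 4/(-187) + 93 = 4*(-1/187) + 93 = -4/187 + 93 = 17387/187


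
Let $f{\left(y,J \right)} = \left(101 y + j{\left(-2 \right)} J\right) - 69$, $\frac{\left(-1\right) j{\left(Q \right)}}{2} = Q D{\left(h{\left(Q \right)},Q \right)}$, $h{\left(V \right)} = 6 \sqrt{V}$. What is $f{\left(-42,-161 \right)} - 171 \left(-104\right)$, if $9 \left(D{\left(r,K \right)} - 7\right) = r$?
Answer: $8965 - \frac{1288 i \sqrt{2}}{3} \approx 8965.0 - 607.17 i$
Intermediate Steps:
$D{\left(r,K \right)} = 7 + \frac{r}{9}$
$j{\left(Q \right)} = - 2 Q \left(7 + \frac{2 \sqrt{Q}}{3}\right)$ ($j{\left(Q \right)} = - 2 Q \left(7 + \frac{6 \sqrt{Q}}{9}\right) = - 2 Q \left(7 + \frac{2 \sqrt{Q}}{3}\right)$)
$f{\left(y,J \right)} = -69 + 101 y + J \left(28 + \frac{8 i \sqrt{2}}{3}\right)$ ($f{\left(y,J \right)} = \left(101 y + \left(\left(-14\right) \left(-2\right) - \frac{4 \left(-2\right)^{\frac{3}{2}}}{3}\right) J\right) - 69 = \left(101 y + \left(28 - \frac{4 \left(- 2 i \sqrt{2}\right)}{3}\right) J\right) - 69 = \left(101 y + \left(28 + \frac{8 i \sqrt{2}}{3}\right) J\right) - 69 = \left(101 y + J \left(28 + \frac{8 i \sqrt{2}}{3}\right)\right) - 69 = -69 + 101 y + J \left(28 + \frac{8 i \sqrt{2}}{3}\right)$)
$f{\left(-42,-161 \right)} - 171 \left(-104\right) = \left(-69 + 101 \left(-42\right) + \frac{4}{3} \left(-161\right) \left(21 + 2 i \sqrt{2}\right)\right) - 171 \left(-104\right) = \left(-69 - 4242 - \left(4508 + \frac{1288 i \sqrt{2}}{3}\right)\right) - -17784 = \left(-8819 - \frac{1288 i \sqrt{2}}{3}\right) + 17784 = 8965 - \frac{1288 i \sqrt{2}}{3}$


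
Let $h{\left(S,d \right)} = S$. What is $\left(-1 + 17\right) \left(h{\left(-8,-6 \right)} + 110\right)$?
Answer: $1632$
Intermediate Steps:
$\left(-1 + 17\right) \left(h{\left(-8,-6 \right)} + 110\right) = \left(-1 + 17\right) \left(-8 + 110\right) = 16 \cdot 102 = 1632$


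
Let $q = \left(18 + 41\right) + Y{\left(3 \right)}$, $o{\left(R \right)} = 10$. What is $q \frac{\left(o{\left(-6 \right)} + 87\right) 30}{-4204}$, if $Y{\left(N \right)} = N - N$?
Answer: $- \frac{85845}{2102} \approx -40.84$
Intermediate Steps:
$Y{\left(N \right)} = 0$
$q = 59$ ($q = \left(18 + 41\right) + 0 = 59 + 0 = 59$)
$q \frac{\left(o{\left(-6 \right)} + 87\right) 30}{-4204} = 59 \frac{\left(10 + 87\right) 30}{-4204} = 59 \cdot 97 \cdot 30 \left(- \frac{1}{4204}\right) = 59 \cdot 2910 \left(- \frac{1}{4204}\right) = 59 \left(- \frac{1455}{2102}\right) = - \frac{85845}{2102}$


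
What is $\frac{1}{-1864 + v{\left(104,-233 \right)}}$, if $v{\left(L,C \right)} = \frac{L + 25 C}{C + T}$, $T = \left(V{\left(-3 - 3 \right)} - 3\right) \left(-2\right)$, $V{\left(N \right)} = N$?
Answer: $- \frac{215}{395039} \approx -0.00054425$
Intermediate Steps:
$T = 18$ ($T = \left(\left(-3 - 3\right) - 3\right) \left(-2\right) = \left(-6 - 3\right) \left(-2\right) = \left(-9\right) \left(-2\right) = 18$)
$v{\left(L,C \right)} = \frac{L + 25 C}{18 + C}$ ($v{\left(L,C \right)} = \frac{L + 25 C}{C + 18} = \frac{L + 25 C}{18 + C}$)
$\frac{1}{-1864 + v{\left(104,-233 \right)}} = \frac{1}{-1864 + \frac{104 + 25 \left(-233\right)}{18 - 233}} = \frac{1}{-1864 + \frac{104 - 5825}{-215}} = \frac{1}{-1864 - - \frac{5721}{215}} = \frac{1}{-1864 + \frac{5721}{215}} = \frac{1}{- \frac{395039}{215}} = - \frac{215}{395039}$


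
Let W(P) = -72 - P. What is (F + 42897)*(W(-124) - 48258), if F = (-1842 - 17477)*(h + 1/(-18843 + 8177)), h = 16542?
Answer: 82146116495572741/5333 ≈ 1.5403e+13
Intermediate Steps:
F = -3408585842749/10666 (F = (-1842 - 17477)*(16542 + 1/(-18843 + 8177)) = -19319*(16542 + 1/(-10666)) = -19319*(16542 - 1/10666) = -19319*176436971/10666 = -3408585842749/10666 ≈ -3.1958e+8)
(F + 42897)*(W(-124) - 48258) = (-3408585842749/10666 + 42897)*((-72 - 1*(-124)) - 48258) = -3408128303347*((-72 + 124) - 48258)/10666 = -3408128303347*(52 - 48258)/10666 = -3408128303347/10666*(-48206) = 82146116495572741/5333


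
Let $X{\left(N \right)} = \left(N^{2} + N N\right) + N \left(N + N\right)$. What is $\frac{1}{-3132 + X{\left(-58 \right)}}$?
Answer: $\frac{1}{10324} \approx 9.6862 \cdot 10^{-5}$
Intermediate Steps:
$X{\left(N \right)} = 4 N^{2}$ ($X{\left(N \right)} = \left(N^{2} + N^{2}\right) + N 2 N = 2 N^{2} + 2 N^{2} = 4 N^{2}$)
$\frac{1}{-3132 + X{\left(-58 \right)}} = \frac{1}{-3132 + 4 \left(-58\right)^{2}} = \frac{1}{-3132 + 4 \cdot 3364} = \frac{1}{-3132 + 13456} = \frac{1}{10324}$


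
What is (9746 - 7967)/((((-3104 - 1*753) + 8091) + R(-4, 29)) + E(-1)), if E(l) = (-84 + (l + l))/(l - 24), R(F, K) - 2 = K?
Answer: 44475/106711 ≈ 0.41678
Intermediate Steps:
R(F, K) = 2 + K
E(l) = (-84 + 2*l)/(-24 + l)
(9746 - 7967)/((((-3104 - 1*753) + 8091) + R(-4, 29)) + E(-1)) = (9746 - 7967)/((((-3104 - 1*753) + 8091) + (2 + 29)) + 2*(-42 - 1)/(-24 - 1)) = 1779/((((-3104 - 753) + 8091) + 31) + 2*(-43)/(-25)) = 1779/(((-3857 + 8091) + 31) + 2*(-1/25)*(-43)) = 1779/((4234 + 31) + 86/25) = 1779/(4265 + 86/25) = 1779/(106711/25) = 1779*(25/106711) = 44475/106711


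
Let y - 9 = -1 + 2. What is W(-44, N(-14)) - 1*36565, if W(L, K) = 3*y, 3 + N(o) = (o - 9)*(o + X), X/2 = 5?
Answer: -36535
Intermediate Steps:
X = 10 (X = 2*5 = 10)
N(o) = -3 + (-9 + o)*(10 + o) (N(o) = -3 + (o - 9)*(o + 10) = -3 + (-9 + o)*(10 + o))
y = 10 (y = 9 + (-1 + 2) = 9 + 1 = 10)
W(L, K) = 30 (W(L, K) = 3*10 = 30)
W(-44, N(-14)) - 1*36565 = 30 - 1*36565 = 30 - 36565 = -36535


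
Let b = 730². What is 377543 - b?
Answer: -155357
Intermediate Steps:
b = 532900
377543 - b = 377543 - 1*532900 = 377543 - 532900 = -155357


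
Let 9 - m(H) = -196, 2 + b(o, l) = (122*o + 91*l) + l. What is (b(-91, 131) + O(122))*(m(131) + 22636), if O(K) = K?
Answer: 24439870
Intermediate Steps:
b(o, l) = -2 + 92*l + 122*o (b(o, l) = -2 + ((122*o + 91*l) + l) = -2 + ((91*l + 122*o) + l) = -2 + (92*l + 122*o) = -2 + 92*l + 122*o)
m(H) = 205 (m(H) = 9 - 1*(-196) = 9 + 196 = 205)
(b(-91, 131) + O(122))*(m(131) + 22636) = ((-2 + 92*131 + 122*(-91)) + 122)*(205 + 22636) = ((-2 + 12052 - 11102) + 122)*22841 = (948 + 122)*22841 = 1070*22841 = 24439870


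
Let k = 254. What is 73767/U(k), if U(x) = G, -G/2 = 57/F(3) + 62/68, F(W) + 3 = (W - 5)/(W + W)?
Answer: 6270195/2752 ≈ 2278.4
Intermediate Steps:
F(W) = -3 + (-5 + W)/(2*W) (F(W) = -3 + (W - 5)/(W + W) = -3 + (-5 + W)/((2*W)) = -3 + (-5 + W)*(1/(2*W)) = -3 + (-5 + W)/(2*W))
G = 2752/85 (G = -2*(57/(((5/2)*(-1 - 1*3)/3)) + 62/68) = -2*(57/(((5/2)*(⅓)*(-1 - 3))) + 62*(1/68)) = -2*(57/(((5/2)*(⅓)*(-4))) + 31/34) = -2*(57/(-10/3) + 31/34) = -2*(57*(-3/10) + 31/34) = -2*(-171/10 + 31/34) = -2*(-1376/85) = 2752/85 ≈ 32.376)
U(x) = 2752/85
73767/U(k) = 73767/(2752/85) = 73767*(85/2752) = 6270195/2752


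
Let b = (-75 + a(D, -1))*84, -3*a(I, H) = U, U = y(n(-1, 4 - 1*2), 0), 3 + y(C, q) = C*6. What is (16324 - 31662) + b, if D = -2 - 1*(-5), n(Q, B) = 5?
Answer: -22394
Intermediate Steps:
D = 3 (D = -2 + 5 = 3)
y(C, q) = -3 + 6*C (y(C, q) = -3 + C*6 = -3 + 6*C)
U = 27 (U = -3 + 6*5 = -3 + 30 = 27)
a(I, H) = -9 (a(I, H) = -⅓*27 = -9)
b = -7056 (b = (-75 - 9)*84 = -84*84 = -7056)
(16324 - 31662) + b = (16324 - 31662) - 7056 = -15338 - 7056 = -22394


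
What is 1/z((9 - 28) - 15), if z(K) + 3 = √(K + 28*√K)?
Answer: 1/(-3 + √2*√(-17 + 14*I*√34)) ≈ 0.04057 - 0.078964*I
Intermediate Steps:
z(K) = -3 + √(K + 28*√K)
1/z((9 - 28) - 15) = 1/(-3 + √(((9 - 28) - 15) + 28*√((9 - 28) - 15))) = 1/(-3 + √((-19 - 15) + 28*√(-19 - 15))) = 1/(-3 + √(-34 + 28*√(-34))) = 1/(-3 + √(-34 + 28*(I*√34))) = 1/(-3 + √(-34 + 28*I*√34))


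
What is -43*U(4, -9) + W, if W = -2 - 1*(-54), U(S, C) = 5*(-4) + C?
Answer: 1299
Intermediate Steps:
U(S, C) = -20 + C
W = 52 (W = -2 + 54 = 52)
-43*U(4, -9) + W = -43*(-20 - 9) + 52 = -43*(-29) + 52 = 1247 + 52 = 1299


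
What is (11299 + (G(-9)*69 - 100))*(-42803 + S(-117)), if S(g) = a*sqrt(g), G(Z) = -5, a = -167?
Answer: -464583762 - 5437854*I*sqrt(13) ≈ -4.6458e+8 - 1.9606e+7*I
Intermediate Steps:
S(g) = -167*sqrt(g)
(11299 + (G(-9)*69 - 100))*(-42803 + S(-117)) = (11299 + (-5*69 - 100))*(-42803 - 501*I*sqrt(13)) = (11299 + (-345 - 100))*(-42803 - 501*I*sqrt(13)) = (11299 - 445)*(-42803 - 501*I*sqrt(13)) = 10854*(-42803 - 501*I*sqrt(13)) = -464583762 - 5437854*I*sqrt(13)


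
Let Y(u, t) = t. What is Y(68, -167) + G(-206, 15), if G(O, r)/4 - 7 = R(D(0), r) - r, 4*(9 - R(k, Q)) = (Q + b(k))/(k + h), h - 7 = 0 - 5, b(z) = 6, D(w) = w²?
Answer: -347/2 ≈ -173.50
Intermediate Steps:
h = 2 (h = 7 + (0 - 5) = 7 - 5 = 2)
R(k, Q) = 9 - (6 + Q)/(4*(2 + k)) (R(k, Q) = 9 - (Q + 6)/(4*(k + 2)) = 9 - (6 + Q)/(4*(2 + k)))
G(O, r) = 61 - 9*r/2 (G(O, r) = 28 + 4*((66 - r + 36*0²)/(4*(2 + 0²)) - r) = 28 + 4*((66 - r + 36*0)/(4*(2 + 0)) - r) = 28 + 4*((¼)*(66 - r + 0)/2 - r) = 28 + 4*((¼)*(½)*(66 - r) - r) = 28 + 4*((33/4 - r/8) - r) = 28 + 4*(33/4 - 9*r/8) = 28 + (33 - 9*r/2) = 61 - 9*r/2)
Y(68, -167) + G(-206, 15) = -167 + (61 - 9/2*15) = -167 + (61 - 135/2) = -167 - 13/2 = -347/2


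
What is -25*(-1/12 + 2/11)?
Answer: -325/132 ≈ -2.4621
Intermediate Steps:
-25*(-1/12 + 2/11) = -25*13/132 = -325/132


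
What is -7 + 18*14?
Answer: 245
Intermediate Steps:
-7 + 18*14 = -7 + 252 = 245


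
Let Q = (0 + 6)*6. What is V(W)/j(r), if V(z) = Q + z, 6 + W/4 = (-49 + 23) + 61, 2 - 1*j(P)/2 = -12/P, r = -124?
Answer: 2356/59 ≈ 39.932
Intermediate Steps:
Q = 36 (Q = 6*6 = 36)
j(P) = 4 + 24/P (j(P) = 4 - (-24)/P = 4 + 24/P)
W = 116 (W = -24 + 4*((-49 + 23) + 61) = -24 + 4*(-26 + 61) = -24 + 4*35 = -24 + 140 = 116)
V(z) = 36 + z
V(W)/j(r) = (36 + 116)/(4 + 24/(-124)) = 152/(4 + 24*(-1/124)) = 152/(4 - 6/31) = 152/(118/31) = 152*(31/118) = 2356/59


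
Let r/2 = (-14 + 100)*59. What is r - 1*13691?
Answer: -3543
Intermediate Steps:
r = 10148 (r = 2*((-14 + 100)*59) = 2*(86*59) = 2*5074 = 10148)
r - 1*13691 = 10148 - 1*13691 = 10148 - 13691 = -3543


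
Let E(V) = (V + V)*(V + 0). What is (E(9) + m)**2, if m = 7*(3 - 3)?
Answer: 26244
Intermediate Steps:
m = 0 (m = 7*0 = 0)
E(V) = 2*V**2 (E(V) = (2*V)*V = 2*V**2)
(E(9) + m)**2 = (2*9**2 + 0)**2 = (2*81 + 0)**2 = (162 + 0)**2 = 162**2 = 26244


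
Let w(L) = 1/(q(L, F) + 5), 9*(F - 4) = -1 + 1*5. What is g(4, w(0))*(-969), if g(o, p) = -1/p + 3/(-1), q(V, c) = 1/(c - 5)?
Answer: 30039/5 ≈ 6007.8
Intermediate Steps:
F = 40/9 (F = 4 + (-1 + 1*5)/9 = 4 + (-1 + 5)/9 = 4 + (⅑)*4 = 4 + 4/9 = 40/9 ≈ 4.4444)
q(V, c) = 1/(-5 + c)
w(L) = 5/16 (w(L) = 1/(1/(-5 + 40/9) + 5) = 1/(1/(-5/9) + 5) = 1/(-9/5 + 5) = 1/(16/5) = 5/16)
g(o, p) = -3 - 1/p (g(o, p) = -1/p + 3*(-1) = -1/p - 3 = -3 - 1/p)
g(4, w(0))*(-969) = (-3 - 1/5/16)*(-969) = (-3 - 1*16/5)*(-969) = (-3 - 16/5)*(-969) = -31/5*(-969) = 30039/5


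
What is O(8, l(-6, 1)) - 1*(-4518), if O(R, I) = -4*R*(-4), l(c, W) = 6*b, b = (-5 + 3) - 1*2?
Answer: 4646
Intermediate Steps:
b = -4 (b = -2 - 2 = -4)
l(c, W) = -24 (l(c, W) = 6*(-4) = -24)
O(R, I) = 16*R
O(8, l(-6, 1)) - 1*(-4518) = 16*8 - 1*(-4518) = 128 + 4518 = 4646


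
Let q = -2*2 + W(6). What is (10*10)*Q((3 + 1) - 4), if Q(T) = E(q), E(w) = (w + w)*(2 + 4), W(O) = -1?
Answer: -6000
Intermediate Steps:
q = -5 (q = -2*2 - 1 = -4 - 1 = -5)
E(w) = 12*w (E(w) = (2*w)*6 = 12*w)
Q(T) = -60 (Q(T) = 12*(-5) = -60)
(10*10)*Q((3 + 1) - 4) = (10*10)*(-60) = 100*(-60) = -6000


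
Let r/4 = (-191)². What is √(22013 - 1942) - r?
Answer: -145924 + √20071 ≈ -1.4578e+5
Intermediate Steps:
r = 145924 (r = 4*(-191)² = 4*36481 = 145924)
√(22013 - 1942) - r = √(22013 - 1942) - 1*145924 = √20071 - 145924 = -145924 + √20071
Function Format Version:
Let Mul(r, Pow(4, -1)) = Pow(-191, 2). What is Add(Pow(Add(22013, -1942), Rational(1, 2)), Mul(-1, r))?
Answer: Add(-145924, Pow(20071, Rational(1, 2))) ≈ -1.4578e+5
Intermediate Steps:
r = 145924 (r = Mul(4, Pow(-191, 2)) = Mul(4, 36481) = 145924)
Add(Pow(Add(22013, -1942), Rational(1, 2)), Mul(-1, r)) = Add(Pow(Add(22013, -1942), Rational(1, 2)), Mul(-1, 145924)) = Add(Pow(20071, Rational(1, 2)), -145924) = Add(-145924, Pow(20071, Rational(1, 2)))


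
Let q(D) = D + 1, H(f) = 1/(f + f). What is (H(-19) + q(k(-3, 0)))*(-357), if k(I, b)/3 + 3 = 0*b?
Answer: 108885/38 ≈ 2865.4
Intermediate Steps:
H(f) = 1/(2*f)
k(I, b) = -9 (k(I, b) = -9 + 3*(0*b) = -9 + 3*0 = -9 + 0 = -9)
q(D) = 1 + D
(H(-19) + q(k(-3, 0)))*(-357) = ((½)/(-19) + (1 - 9))*(-357) = ((½)*(-1/19) - 8)*(-357) = (-1/38 - 8)*(-357) = -305/38*(-357) = 108885/38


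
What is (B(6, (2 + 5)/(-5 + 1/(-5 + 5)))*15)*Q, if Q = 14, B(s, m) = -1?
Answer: -210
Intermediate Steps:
(B(6, (2 + 5)/(-5 + 1/(-5 + 5)))*15)*Q = -1*15*14 = -15*14 = -210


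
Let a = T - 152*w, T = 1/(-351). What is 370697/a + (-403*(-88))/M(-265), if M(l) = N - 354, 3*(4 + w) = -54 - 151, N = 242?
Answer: -15285904933/54027778 ≈ -282.93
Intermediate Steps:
w = -217/3 (w = -4 + (-54 - 151)/3 = -4 + (⅓)*(-205) = -4 - 205/3 = -217/3 ≈ -72.333)
T = -1/351 ≈ -0.0028490
M(l) = -112 (M(l) = 242 - 354 = -112)
a = 3859127/351 (a = -1/351 - 152*(-217/3) = -1/351 + 32984/3 = 3859127/351 ≈ 10995.)
370697/a + (-403*(-88))/M(-265) = 370697/(3859127/351) - 403*(-88)/(-112) = 370697*(351/3859127) + 35464*(-1/112) = 130114647/3859127 - 4433/14 = -15285904933/54027778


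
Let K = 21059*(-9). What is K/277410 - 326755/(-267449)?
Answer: 20908021/38824190 ≈ 0.53853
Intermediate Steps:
K = -189531
K/277410 - 326755/(-267449) = -189531/277410 - 326755/(-267449) = -189531*1/277410 - 326755*(-1/267449) = -63177/92470 + 25135/20573 = 20908021/38824190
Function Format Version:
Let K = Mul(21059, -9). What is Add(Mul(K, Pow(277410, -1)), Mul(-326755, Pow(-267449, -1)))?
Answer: Rational(20908021, 38824190) ≈ 0.53853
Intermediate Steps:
K = -189531
Add(Mul(K, Pow(277410, -1)), Mul(-326755, Pow(-267449, -1))) = Add(Mul(-189531, Pow(277410, -1)), Mul(-326755, Pow(-267449, -1))) = Add(Mul(-189531, Rational(1, 277410)), Mul(-326755, Rational(-1, 267449))) = Add(Rational(-63177, 92470), Rational(25135, 20573)) = Rational(20908021, 38824190)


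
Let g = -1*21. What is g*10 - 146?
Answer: -356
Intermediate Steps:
g = -21
g*10 - 146 = -21*10 - 146 = -210 - 146 = -356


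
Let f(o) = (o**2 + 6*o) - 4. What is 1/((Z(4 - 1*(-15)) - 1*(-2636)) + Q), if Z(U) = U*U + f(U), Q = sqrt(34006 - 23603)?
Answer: 3468/12016621 - sqrt(10403)/12016621 ≈ 0.00028011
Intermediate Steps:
f(o) = -4 + o**2 + 6*o
Q = sqrt(10403) ≈ 102.00
Z(U) = -4 + 2*U**2 + 6*U (Z(U) = U*U + (-4 + U**2 + 6*U) = U**2 + (-4 + U**2 + 6*U) = -4 + 2*U**2 + 6*U)
1/((Z(4 - 1*(-15)) - 1*(-2636)) + Q) = 1/(((-4 + 2*(4 - 1*(-15))**2 + 6*(4 - 1*(-15))) - 1*(-2636)) + sqrt(10403)) = 1/(((-4 + 2*(4 + 15)**2 + 6*(4 + 15)) + 2636) + sqrt(10403)) = 1/(((-4 + 2*19**2 + 6*19) + 2636) + sqrt(10403)) = 1/(((-4 + 2*361 + 114) + 2636) + sqrt(10403)) = 1/(((-4 + 722 + 114) + 2636) + sqrt(10403)) = 1/((832 + 2636) + sqrt(10403)) = 1/(3468 + sqrt(10403))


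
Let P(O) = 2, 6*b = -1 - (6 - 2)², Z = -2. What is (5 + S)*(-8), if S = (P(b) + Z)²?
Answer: -40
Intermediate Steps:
b = -17/6 (b = (-1 - (6 - 2)²)/6 = (-1 - 1*4²)/6 = (-1 - 1*16)/6 = (-1 - 16)/6 = (⅙)*(-17) = -17/6 ≈ -2.8333)
S = 0 (S = (2 - 2)² = 0² = 0)
(5 + S)*(-8) = (5 + 0)*(-8) = 5*(-8) = -40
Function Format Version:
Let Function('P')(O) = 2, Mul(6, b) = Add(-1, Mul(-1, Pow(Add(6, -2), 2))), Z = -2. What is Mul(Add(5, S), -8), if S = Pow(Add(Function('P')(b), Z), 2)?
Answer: -40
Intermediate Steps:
b = Rational(-17, 6) (b = Mul(Rational(1, 6), Add(-1, Mul(-1, Pow(Add(6, -2), 2)))) = Mul(Rational(1, 6), Add(-1, Mul(-1, Pow(4, 2)))) = Mul(Rational(1, 6), Add(-1, Mul(-1, 16))) = Mul(Rational(1, 6), Add(-1, -16)) = Mul(Rational(1, 6), -17) = Rational(-17, 6) ≈ -2.8333)
S = 0 (S = Pow(Add(2, -2), 2) = Pow(0, 2) = 0)
Mul(Add(5, S), -8) = Mul(Add(5, 0), -8) = Mul(5, -8) = -40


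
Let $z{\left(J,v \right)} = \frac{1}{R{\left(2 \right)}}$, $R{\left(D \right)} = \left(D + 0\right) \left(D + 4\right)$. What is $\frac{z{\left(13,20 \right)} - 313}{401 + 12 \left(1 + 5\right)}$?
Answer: $- \frac{3755}{5676} \approx -0.66156$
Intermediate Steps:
$R{\left(D \right)} = D \left(4 + D\right)$
$z{\left(J,v \right)} = \frac{1}{12}$ ($z{\left(J,v \right)} = \frac{1}{2 \left(4 + 2\right)} = \frac{1}{2 \cdot 6} = \frac{1}{12}$)
$\frac{z{\left(13,20 \right)} - 313}{401 + 12 \left(1 + 5\right)} = \frac{\frac{1}{12} - 313}{401 + 12 \left(1 + 5\right)} = - \frac{3755}{12 \left(401 + 12 \cdot 6\right)} = - \frac{3755}{12 \left(401 + 72\right)} = - \frac{3755}{12 \cdot 473} = \left(- \frac{3755}{12}\right) \frac{1}{473} = - \frac{3755}{5676}$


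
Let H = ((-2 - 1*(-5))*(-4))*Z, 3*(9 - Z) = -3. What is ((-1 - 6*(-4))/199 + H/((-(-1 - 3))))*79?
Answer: -469813/199 ≈ -2360.9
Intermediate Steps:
Z = 10 (Z = 9 - 1/3*(-3) = 9 + 1 = 10)
H = -120 (H = ((-2 - 1*(-5))*(-4))*10 = ((-2 + 5)*(-4))*10 = (3*(-4))*10 = -12*10 = -120)
((-1 - 6*(-4))/199 + H/((-(-1 - 3))))*79 = ((-1 - 6*(-4))/199 - 120*(-1/(-1 - 3)))*79 = ((-1 + 24)*(1/199) - 120/((-1*(-4))))*79 = (23*(1/199) - 120/4)*79 = (23/199 - 120*1/4)*79 = (23/199 - 30)*79 = -5947/199*79 = -469813/199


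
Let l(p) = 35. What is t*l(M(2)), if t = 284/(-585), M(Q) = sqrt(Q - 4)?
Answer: -1988/117 ≈ -16.991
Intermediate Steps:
M(Q) = sqrt(-4 + Q)
t = -284/585 (t = 284*(-1/585) = -284/585 ≈ -0.48547)
t*l(M(2)) = -284/585*35 = -1988/117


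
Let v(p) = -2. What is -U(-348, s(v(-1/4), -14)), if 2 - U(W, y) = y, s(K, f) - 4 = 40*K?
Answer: -78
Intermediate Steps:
s(K, f) = 4 + 40*K
U(W, y) = 2 - y
-U(-348, s(v(-1/4), -14)) = -(2 - (4 + 40*(-2))) = -(2 - (4 - 80)) = -(2 - 1*(-76)) = -(2 + 76) = -1*78 = -78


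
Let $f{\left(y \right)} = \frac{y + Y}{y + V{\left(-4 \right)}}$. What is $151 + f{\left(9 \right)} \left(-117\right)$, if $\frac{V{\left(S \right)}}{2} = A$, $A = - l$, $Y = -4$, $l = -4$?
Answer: $\frac{1982}{17} \approx 116.59$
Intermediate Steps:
$A = 4$ ($A = \left(-1\right) \left(-4\right) = 4$)
$V{\left(S \right)} = 8$ ($V{\left(S \right)} = 2 \cdot 4 = 8$)
$f{\left(y \right)} = \frac{-4 + y}{8 + y}$ ($f{\left(y \right)} = \frac{y - 4}{y + 8} = \frac{-4 + y}{8 + y}$)
$151 + f{\left(9 \right)} \left(-117\right) = 151 + \frac{-4 + 9}{8 + 9} \left(-117\right) = 151 + \frac{1}{17} \cdot 5 \left(-117\right) = 151 + \frac{5}{17} \left(-117\right) = 151 - \frac{585}{17} = \frac{1982}{17}$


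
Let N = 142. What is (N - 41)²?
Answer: 10201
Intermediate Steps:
(N - 41)² = (142 - 41)² = 101² = 10201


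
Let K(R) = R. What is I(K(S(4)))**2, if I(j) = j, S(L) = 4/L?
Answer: 1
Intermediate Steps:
I(K(S(4)))**2 = (4/4)**2 = (4*(1/4))**2 = 1**2 = 1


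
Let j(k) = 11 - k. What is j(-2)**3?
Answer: 2197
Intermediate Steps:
j(-2)**3 = (11 - 1*(-2))**3 = (11 + 2)**3 = 13**3 = 2197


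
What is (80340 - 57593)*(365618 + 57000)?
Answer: 9613291646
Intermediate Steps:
(80340 - 57593)*(365618 + 57000) = 22747*422618 = 9613291646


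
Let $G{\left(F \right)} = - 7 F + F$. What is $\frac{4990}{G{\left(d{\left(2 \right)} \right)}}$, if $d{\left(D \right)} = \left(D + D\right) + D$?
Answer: $- \frac{2495}{18} \approx -138.61$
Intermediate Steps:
$d{\left(D \right)} = 3 D$ ($d{\left(D \right)} = 2 D + D = 3 D$)
$G{\left(F \right)} = - 6 F$
$\frac{4990}{G{\left(d{\left(2 \right)} \right)}} = \frac{4990}{\left(-6\right) 3 \cdot 2} = \frac{4990}{\left(-6\right) 6} = \frac{4990}{-36} = 4990 \left(- \frac{1}{36}\right) = - \frac{2495}{18}$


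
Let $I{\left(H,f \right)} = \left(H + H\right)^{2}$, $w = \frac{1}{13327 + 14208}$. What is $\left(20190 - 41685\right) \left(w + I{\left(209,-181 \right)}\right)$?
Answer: $- \frac{20682597940959}{5507} \approx -3.7557 \cdot 10^{9}$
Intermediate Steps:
$w = \frac{1}{27535} \approx 3.6317 \cdot 10^{-5}$
$I{\left(H,f \right)} = 4 H^{2}$ ($I{\left(H,f \right)} = \left(2 H\right)^{2} = 4 H^{2}$)
$\left(20190 - 41685\right) \left(w + I{\left(209,-181 \right)}\right) = \left(20190 - 41685\right) \left(\frac{1}{27535} + 4 \cdot 209^{2}\right) = - 21495 \left(\frac{1}{27535} + 4 \cdot 43681\right) = - 21495 \left(\frac{1}{27535} + 174724\right) = \left(-21495\right) \frac{4811025341}{27535} = - \frac{20682597940959}{5507}$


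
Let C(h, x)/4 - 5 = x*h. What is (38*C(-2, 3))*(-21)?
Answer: 3192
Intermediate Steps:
C(h, x) = 20 + 4*h*x (C(h, x) = 20 + 4*(x*h) = 20 + 4*(h*x) = 20 + 4*h*x)
(38*C(-2, 3))*(-21) = (38*(20 + 4*(-2)*3))*(-21) = (38*(20 - 24))*(-21) = (38*(-4))*(-21) = -152*(-21) = 3192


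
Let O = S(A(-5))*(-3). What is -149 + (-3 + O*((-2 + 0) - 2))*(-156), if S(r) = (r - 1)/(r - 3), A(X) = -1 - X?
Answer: -5297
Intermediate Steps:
S(r) = (-1 + r)/(-3 + r)
O = -9 (O = ((-1 + (-1 - 1*(-5)))/(-3 + (-1 - 1*(-5))))*(-3) = ((-1 + (-1 + 5))/(-3 + (-1 + 5)))*(-3) = ((-1 + 4)/(-3 + 4))*(-3) = (3/1)*(-3) = (1*3)*(-3) = 3*(-3) = -9)
-149 + (-3 + O*((-2 + 0) - 2))*(-156) = -149 + (-3 - 9*((-2 + 0) - 2))*(-156) = -149 + (-3 - 9*(-2 - 2))*(-156) = -149 + (-3 - 9*(-4))*(-156) = -149 + (-3 + 36)*(-156) = -149 + 33*(-156) = -149 - 5148 = -5297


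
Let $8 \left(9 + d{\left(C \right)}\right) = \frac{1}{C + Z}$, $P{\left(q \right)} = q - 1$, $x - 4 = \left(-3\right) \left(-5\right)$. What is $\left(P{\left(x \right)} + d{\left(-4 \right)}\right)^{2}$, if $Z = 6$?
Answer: $\frac{21025}{256} \approx 82.129$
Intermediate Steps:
$x = 19$ ($x = 4 - -15 = 4 + 15 = 19$)
$P{\left(q \right)} = -1 + q$ ($P{\left(q \right)} = q - 1 = -1 + q$)
$d{\left(C \right)} = -9 + \frac{1}{8 \left(6 + C\right)}$ ($d{\left(C \right)} = -9 + \frac{1}{8 \left(C + 6\right)} = -9 + \frac{1}{8 \left(6 + C\right)}$)
$\left(P{\left(x \right)} + d{\left(-4 \right)}\right)^{2} = \left(\left(-1 + 19\right) + \frac{-431 - -288}{8 \left(6 - 4\right)}\right)^{2} = \left(18 + \frac{-431 + 288}{8 \cdot 2}\right)^{2} = \left(18 + \frac{1}{8} \cdot \frac{1}{2} \left(-143\right)\right)^{2} = \left(18 - \frac{143}{16}\right)^{2} = \left(\frac{145}{16}\right)^{2} = \frac{21025}{256}$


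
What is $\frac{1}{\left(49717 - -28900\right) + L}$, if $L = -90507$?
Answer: $- \frac{1}{11890} \approx -8.4104 \cdot 10^{-5}$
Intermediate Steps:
$\frac{1}{\left(49717 - -28900\right) + L} = \frac{1}{\left(49717 - -28900\right) - 90507} = \frac{1}{\left(49717 + 28900\right) - 90507} = \frac{1}{78617 - 90507} = \frac{1}{-11890} = - \frac{1}{11890}$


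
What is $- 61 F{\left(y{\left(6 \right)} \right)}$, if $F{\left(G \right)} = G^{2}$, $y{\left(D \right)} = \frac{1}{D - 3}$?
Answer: $- \frac{61}{9} \approx -6.7778$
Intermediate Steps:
$y{\left(D \right)} = \frac{1}{-3 + D}$
$- 61 F{\left(y{\left(6 \right)} \right)} = - 61 \left(\frac{1}{-3 + 6}\right)^{2} = - 61 \left(\frac{1}{3}\right)^{2} = - \frac{61}{9}$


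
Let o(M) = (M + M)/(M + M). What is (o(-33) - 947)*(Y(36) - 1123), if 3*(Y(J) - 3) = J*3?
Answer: 1025464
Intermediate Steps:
Y(J) = 3 + J (Y(J) = 3 + (J*3)/3 = 3 + (3*J)/3 = 3 + J)
o(M) = 1 (o(M) = (2*M)/((2*M)) = (2*M)*(1/(2*M)) = 1)
(o(-33) - 947)*(Y(36) - 1123) = (1 - 947)*((3 + 36) - 1123) = -946*(39 - 1123) = -946*(-1084) = 1025464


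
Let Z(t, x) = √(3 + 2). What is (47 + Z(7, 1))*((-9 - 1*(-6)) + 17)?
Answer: 658 + 14*√5 ≈ 689.30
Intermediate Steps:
Z(t, x) = √5
(47 + Z(7, 1))*((-9 - 1*(-6)) + 17) = (47 + √5)*((-9 - 1*(-6)) + 17) = (47 + √5)*((-9 + 6) + 17) = (47 + √5)*(-3 + 17) = (47 + √5)*14 = 658 + 14*√5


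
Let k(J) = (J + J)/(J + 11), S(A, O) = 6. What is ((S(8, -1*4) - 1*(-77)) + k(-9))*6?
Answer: 444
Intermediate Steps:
k(J) = 2*J/(11 + J) (k(J) = (2*J)/(11 + J) = 2*J/(11 + J))
((S(8, -1*4) - 1*(-77)) + k(-9))*6 = ((6 - 1*(-77)) + 2*(-9)/(11 - 9))*6 = ((6 + 77) + 2*(-9)/2)*6 = (83 + 2*(-9)*(1/2))*6 = (83 - 9)*6 = 74*6 = 444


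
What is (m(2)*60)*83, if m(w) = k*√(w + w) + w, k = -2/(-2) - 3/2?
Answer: 4980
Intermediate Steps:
k = -½ (k = -2*(-½) - 3*½ = 1 - 3/2 = -½ ≈ -0.50000)
m(w) = w - √2*√w/2 (m(w) = -√(w + w)/2 + w = -√2*√w/2 + w = w - √2*√w/2)
(m(2)*60)*83 = ((2 - √2*√2/2)*60)*83 = ((2 - 1)*60)*83 = (1*60)*83 = 60*83 = 4980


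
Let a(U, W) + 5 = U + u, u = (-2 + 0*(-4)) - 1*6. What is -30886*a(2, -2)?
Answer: 339746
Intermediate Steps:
u = -8 (u = (-2 + 0) - 6 = -2 - 6 = -8)
a(U, W) = -13 + U (a(U, W) = -5 + (U - 8) = -5 + (-8 + U) = -13 + U)
-30886*a(2, -2) = -30886*(-13 + 2) = -30886*(-11) = 339746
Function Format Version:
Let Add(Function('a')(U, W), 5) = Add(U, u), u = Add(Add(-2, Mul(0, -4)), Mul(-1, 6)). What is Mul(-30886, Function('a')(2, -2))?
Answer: 339746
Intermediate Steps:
u = -8 (u = Add(Add(-2, 0), -6) = Add(-2, -6) = -8)
Function('a')(U, W) = Add(-13, U) (Function('a')(U, W) = Add(-5, Add(U, -8)) = Add(-5, Add(-8, U)) = Add(-13, U))
Mul(-30886, Function('a')(2, -2)) = Mul(-30886, Add(-13, 2)) = Mul(-30886, -11) = 339746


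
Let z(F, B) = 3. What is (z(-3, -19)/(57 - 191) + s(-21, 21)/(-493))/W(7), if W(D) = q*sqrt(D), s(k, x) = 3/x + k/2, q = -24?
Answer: 11*sqrt(7)/1339464 ≈ 2.1728e-5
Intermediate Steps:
s(k, x) = k/2 + 3/x (s(k, x) = 3/x + k*(1/2) = 3/x + k/2 = k/2 + 3/x)
W(D) = -24*sqrt(D)
(z(-3, -19)/(57 - 191) + s(-21, 21)/(-493))/W(7) = (3/(57 - 191) + ((1/2)*(-21) + 3/21)/(-493))/((-24*sqrt(7))) = (3/(-134) + (-21/2 + 3*(1/21))*(-1/493))*(-sqrt(7)/168) = (3*(-1/134) + (-21/2 + 1/7)*(-1/493))*(-sqrt(7)/168) = (-3/134 - 145/14*(-1/493))*(-sqrt(7)/168) = (-3/134 + 5/238)*(-sqrt(7)/168) = -(-11)*sqrt(7)/1339464 = 11*sqrt(7)/1339464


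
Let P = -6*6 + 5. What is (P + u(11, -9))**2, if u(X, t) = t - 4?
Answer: 1936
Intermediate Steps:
P = -31 (P = -36 + 5 = -31)
u(X, t) = -4 + t
(P + u(11, -9))**2 = (-31 + (-4 - 9))**2 = (-31 - 13)**2 = (-44)**2 = 1936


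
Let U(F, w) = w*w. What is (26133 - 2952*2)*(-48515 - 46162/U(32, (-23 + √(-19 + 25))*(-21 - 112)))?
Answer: -4748507797287606165/4838454481 - 42955310508*√6/4838454481 ≈ -9.8141e+8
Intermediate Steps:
U(F, w) = w²
(26133 - 2952*2)*(-48515 - 46162/U(32, (-23 + √(-19 + 25))*(-21 - 112))) = (26133 - 2952*2)*(-48515 - 46162*1/((-23 + √(-19 + 25))²*(-21 - 112)²)) = (26133 - 5904)*(-48515 - 46162*1/(17689*(-23 + √6)²)) = 20229*(-48515 - 46162/(3059 - 133*√6)²) = -981409935 - 933811098/(3059 - 133*√6)²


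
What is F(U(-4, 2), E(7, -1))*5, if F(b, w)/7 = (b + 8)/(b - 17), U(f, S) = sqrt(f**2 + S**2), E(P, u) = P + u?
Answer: -5460/269 - 1750*sqrt(5)/269 ≈ -34.844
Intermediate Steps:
U(f, S) = sqrt(S**2 + f**2)
F(b, w) = 7*(8 + b)/(-17 + b) (F(b, w) = 7*((b + 8)/(b - 17)) = 7*((8 + b)/(-17 + b)) = 7*(8 + b)/(-17 + b))
F(U(-4, 2), E(7, -1))*5 = (7*(8 + sqrt(2**2 + (-4)**2))/(-17 + sqrt(2**2 + (-4)**2)))*5 = (7*(8 + sqrt(4 + 16))/(-17 + sqrt(4 + 16)))*5 = (7*(8 + sqrt(20))/(-17 + sqrt(20)))*5 = (7*(8 + 2*sqrt(5))/(-17 + 2*sqrt(5)))*5 = 35*(8 + 2*sqrt(5))/(-17 + 2*sqrt(5))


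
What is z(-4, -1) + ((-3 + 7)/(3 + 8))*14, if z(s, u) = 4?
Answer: 100/11 ≈ 9.0909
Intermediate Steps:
z(-4, -1) + ((-3 + 7)/(3 + 8))*14 = 4 + ((-3 + 7)/(3 + 8))*14 = 4 + (4/11)*14 = 4 + 56/11 = 100/11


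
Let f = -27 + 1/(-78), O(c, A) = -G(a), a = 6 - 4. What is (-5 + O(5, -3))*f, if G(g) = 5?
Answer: 10535/39 ≈ 270.13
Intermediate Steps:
a = 2
O(c, A) = -5 (O(c, A) = -1*5 = -5)
f = -2107/78 (f = -27 - 1/78 = -2107/78 ≈ -27.013)
(-5 + O(5, -3))*f = (-5 - 5)*(-2107/78) = -10*(-2107/78) = 10535/39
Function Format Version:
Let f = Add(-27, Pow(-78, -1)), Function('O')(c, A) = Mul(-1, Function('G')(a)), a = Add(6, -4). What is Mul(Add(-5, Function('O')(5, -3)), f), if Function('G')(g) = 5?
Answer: Rational(10535, 39) ≈ 270.13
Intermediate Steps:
a = 2
Function('O')(c, A) = -5 (Function('O')(c, A) = Mul(-1, 5) = -5)
f = Rational(-2107, 78) (f = Add(-27, Rational(-1, 78)) = Rational(-2107, 78) ≈ -27.013)
Mul(Add(-5, Function('O')(5, -3)), f) = Mul(Add(-5, -5), Rational(-2107, 78)) = Mul(-10, Rational(-2107, 78)) = Rational(10535, 39)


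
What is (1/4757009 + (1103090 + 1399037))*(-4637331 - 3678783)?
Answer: -98983716614160532416/4757009 ≈ -2.0808e+13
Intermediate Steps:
(1/4757009 + (1103090 + 1399037))*(-4637331 - 3678783) = (1/4757009 + 2502127)*(-8316114) = (11902640658144/4757009)*(-8316114) = -98983716614160532416/4757009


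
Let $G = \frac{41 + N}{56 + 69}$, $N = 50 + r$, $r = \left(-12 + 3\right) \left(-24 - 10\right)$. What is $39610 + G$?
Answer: $\frac{4951647}{125} \approx 39613.0$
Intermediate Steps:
$r = 306$ ($r = \left(-9\right) \left(-34\right) = 306$)
$N = 356$ ($N = 50 + 306 = 356$)
$G = \frac{397}{125}$ ($G = \frac{41 + 356}{56 + 69} = \frac{1}{125} \cdot 397 = \frac{397}{125} \approx 3.176$)
$39610 + G = 39610 + \frac{397}{125} = \frac{4951647}{125}$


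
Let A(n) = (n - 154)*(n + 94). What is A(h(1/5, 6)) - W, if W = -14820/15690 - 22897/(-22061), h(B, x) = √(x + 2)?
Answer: -166931457601/11537903 - 120*√2 ≈ -14638.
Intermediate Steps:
h(B, x) = √(2 + x)
W = 1076997/11537903 (W = -14820*1/15690 - 22897*(-1/22061) = -494/523 + 22897/22061 = 1076997/11537903 ≈ 0.093344)
A(n) = (-154 + n)*(94 + n)
A(h(1/5, 6)) - W = (-14476 + (√(2 + 6))² - 60*√(2 + 6)) - 1*1076997/11537903 = (-14476 + (√8)² - 120*√2) - 1076997/11537903 = (-14476 + (2*√2)² - 120*√2) - 1076997/11537903 = (-14476 + 8 - 120*√2) - 1076997/11537903 = (-14468 - 120*√2) - 1076997/11537903 = -166931457601/11537903 - 120*√2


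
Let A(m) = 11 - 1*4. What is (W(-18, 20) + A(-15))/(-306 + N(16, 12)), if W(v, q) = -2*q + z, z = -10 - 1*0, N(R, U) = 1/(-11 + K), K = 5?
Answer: 258/1837 ≈ 0.14045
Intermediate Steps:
N(R, U) = -⅙ (N(R, U) = 1/(-11 + 5) = 1/(-6) = -⅙)
z = -10 (z = -10 + 0 = -10)
A(m) = 7 (A(m) = 11 - 4 = 7)
W(v, q) = -10 - 2*q (W(v, q) = -2*q - 10 = -10 - 2*q)
(W(-18, 20) + A(-15))/(-306 + N(16, 12)) = ((-10 - 2*20) + 7)/(-306 - ⅙) = ((-10 - 40) + 7)/(-1837/6) = (-50 + 7)*(-6/1837) = -43*(-6/1837) = 258/1837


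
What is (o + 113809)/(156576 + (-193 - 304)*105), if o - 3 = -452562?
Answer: -338750/104391 ≈ -3.2450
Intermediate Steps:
o = -452559 (o = 3 - 452562 = -452559)
(o + 113809)/(156576 + (-193 - 304)*105) = (-452559 + 113809)/(156576 + (-193 - 304)*105) = -338750/(156576 - 497*105) = -338750/(156576 - 52185) = -338750/104391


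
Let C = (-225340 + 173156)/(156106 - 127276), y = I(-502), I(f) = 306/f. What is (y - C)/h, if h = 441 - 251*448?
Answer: -4343597/405259807155 ≈ -1.0718e-5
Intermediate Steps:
h = -112007 (h = 441 - 112448 = -112007)
y = -153/251 (y = 306/(-502) = 306*(-1/502) = -153/251 ≈ -0.60956)
C = -26092/14415 (C = -52184/28830 = -52184*1/28830 = -26092/14415 ≈ -1.8101)
(y - C)/h = (-153/251 - 1*(-26092/14415))/(-112007) = (-153/251 + 26092/14415)*(-1/112007) = (4343597/3618165)*(-1/112007) = -4343597/405259807155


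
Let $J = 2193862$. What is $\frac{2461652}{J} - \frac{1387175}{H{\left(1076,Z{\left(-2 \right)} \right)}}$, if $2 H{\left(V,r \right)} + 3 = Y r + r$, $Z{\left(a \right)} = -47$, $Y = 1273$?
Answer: $\frac{3116973611556}{65685325211} \approx 47.453$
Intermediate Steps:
$H{\left(V,r \right)} = - \frac{3}{2} + 637 r$ ($H{\left(V,r \right)} = - \frac{3}{2} + \frac{1273 r + r}{2} = - \frac{3}{2} + \frac{1274 r}{2} = - \frac{3}{2} + 637 r$)
$\frac{2461652}{J} - \frac{1387175}{H{\left(1076,Z{\left(-2 \right)} \right)}} = \frac{2461652}{2193862} - \frac{1387175}{- \frac{3}{2} + 637 \left(-47\right)} = 2461652 \cdot \frac{1}{2193862} - \frac{1387175}{- \frac{3}{2} - 29939} = \frac{1230826}{1096931} - \frac{1387175}{- \frac{59881}{2}} = \frac{1230826}{1096931} - - \frac{2774350}{59881} = \frac{1230826}{1096931} + \frac{2774350}{59881} = \frac{3116973611556}{65685325211}$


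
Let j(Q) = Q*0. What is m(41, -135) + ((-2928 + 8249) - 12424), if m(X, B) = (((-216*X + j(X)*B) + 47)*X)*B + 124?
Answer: 48750836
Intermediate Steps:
j(Q) = 0
m(X, B) = 124 + B*X*(47 - 216*X) (m(X, B) = (((-216*X + 0*B) + 47)*X)*B + 124 = (((-216*X + 0) + 47)*X)*B + 124 = ((-216*X + 47)*X)*B + 124 = ((47 - 216*X)*X)*B + 124 = (X*(47 - 216*X))*B + 124 = B*X*(47 - 216*X) + 124 = 124 + B*X*(47 - 216*X))
m(41, -135) + ((-2928 + 8249) - 12424) = (124 - 216*(-135)*41² + 47*(-135)*41) + ((-2928 + 8249) - 12424) = (124 - 216*(-135)*1681 - 260145) + (5321 - 12424) = (124 + 49017960 - 260145) - 7103 = 48757939 - 7103 = 48750836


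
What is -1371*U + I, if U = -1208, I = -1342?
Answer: 1654826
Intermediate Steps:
-1371*U + I = -1371*(-1208) - 1342 = 1656168 - 1342 = 1654826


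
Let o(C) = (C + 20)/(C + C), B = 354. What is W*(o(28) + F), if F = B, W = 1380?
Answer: 3427920/7 ≈ 4.8970e+5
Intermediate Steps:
F = 354
o(C) = (20 + C)/(2*C) (o(C) = (20 + C)/((2*C)) = (20 + C)*(1/(2*C)) = (20 + C)/(2*C))
W*(o(28) + F) = 1380*((½)*(20 + 28)/28 + 354) = 1380*((½)*(1/28)*48 + 354) = 1380*(6/7 + 354) = 1380*(2484/7) = 3427920/7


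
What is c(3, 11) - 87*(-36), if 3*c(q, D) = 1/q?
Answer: 28189/9 ≈ 3132.1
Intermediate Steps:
c(q, D) = 1/(3*q)
c(3, 11) - 87*(-36) = (⅓)/3 - 87*(-36) = (⅓)*(⅓) + 3132 = ⅑ + 3132 = 28189/9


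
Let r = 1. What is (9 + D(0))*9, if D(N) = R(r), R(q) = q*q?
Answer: 90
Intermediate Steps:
R(q) = q²
D(N) = 1 (D(N) = 1² = 1)
(9 + D(0))*9 = (9 + 1)*9 = 10*9 = 90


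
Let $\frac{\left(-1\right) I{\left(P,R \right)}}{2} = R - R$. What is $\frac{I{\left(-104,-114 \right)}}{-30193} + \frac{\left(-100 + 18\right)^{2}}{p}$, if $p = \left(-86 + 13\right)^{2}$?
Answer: $\frac{6724}{5329} \approx 1.2618$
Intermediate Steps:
$p = 5329$ ($p = \left(-73\right)^{2} = 5329$)
$I{\left(P,R \right)} = 0$ ($I{\left(P,R \right)} = - 2 \left(R - R\right) = \left(-2\right) 0 = 0$)
$\frac{I{\left(-104,-114 \right)}}{-30193} + \frac{\left(-100 + 18\right)^{2}}{p} = \frac{0}{-30193} + \frac{\left(-100 + 18\right)^{2}}{5329} = 0 \left(- \frac{1}{30193}\right) + \left(-82\right)^{2} \cdot \frac{1}{5329} = 0 + 6724 \cdot \frac{1}{5329} = 0 + \frac{6724}{5329} = \frac{6724}{5329}$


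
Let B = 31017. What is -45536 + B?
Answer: -14519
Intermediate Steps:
-45536 + B = -45536 + 31017 = -14519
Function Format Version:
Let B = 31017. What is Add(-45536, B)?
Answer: -14519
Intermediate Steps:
Add(-45536, B) = Add(-45536, 31017) = -14519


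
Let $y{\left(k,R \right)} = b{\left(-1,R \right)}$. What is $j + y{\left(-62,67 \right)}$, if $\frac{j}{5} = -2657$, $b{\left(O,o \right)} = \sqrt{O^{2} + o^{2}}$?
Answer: $-13285 + \sqrt{4490} \approx -13218.0$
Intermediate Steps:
$y{\left(k,R \right)} = \sqrt{1 + R^{2}}$ ($y{\left(k,R \right)} = \sqrt{\left(-1\right)^{2} + R^{2}} = \sqrt{1 + R^{2}}$)
$j = -13285$ ($j = 5 \left(-2657\right) = -13285$)
$j + y{\left(-62,67 \right)} = -13285 + \sqrt{1 + 67^{2}} = -13285 + \sqrt{1 + 4489} = -13285 + \sqrt{4490}$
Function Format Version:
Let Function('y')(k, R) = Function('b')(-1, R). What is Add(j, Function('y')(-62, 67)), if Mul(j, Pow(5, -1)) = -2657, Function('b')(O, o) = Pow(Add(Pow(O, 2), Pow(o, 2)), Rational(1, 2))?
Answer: Add(-13285, Pow(4490, Rational(1, 2))) ≈ -13218.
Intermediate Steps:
Function('y')(k, R) = Pow(Add(1, Pow(R, 2)), Rational(1, 2)) (Function('y')(k, R) = Pow(Add(Pow(-1, 2), Pow(R, 2)), Rational(1, 2)) = Pow(Add(1, Pow(R, 2)), Rational(1, 2)))
j = -13285 (j = Mul(5, -2657) = -13285)
Add(j, Function('y')(-62, 67)) = Add(-13285, Pow(Add(1, Pow(67, 2)), Rational(1, 2))) = Add(-13285, Pow(Add(1, 4489), Rational(1, 2))) = Add(-13285, Pow(4490, Rational(1, 2)))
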